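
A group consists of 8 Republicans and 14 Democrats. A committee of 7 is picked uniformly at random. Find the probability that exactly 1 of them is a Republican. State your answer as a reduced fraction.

91/646

The sample space is all 7-subsets of the 22: C(22,7) = 170544.
Selections with exactly 1 Republican: choose 1 of the 8 Republicans and 6 of the 14 Democrats, C(8,1)·C(14,6) = 8·3003 = 24024.
Probability = 24024/170544 = 91/646.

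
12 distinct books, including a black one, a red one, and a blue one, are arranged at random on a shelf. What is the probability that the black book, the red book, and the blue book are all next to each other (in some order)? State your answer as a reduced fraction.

1/22

There are 12! = 479001600 arrangements.
Treat the three as one block: 10! placements × 3! orders within the block = 3628800·6 = 21772800.
Probability = 21772800/479001600 = 1/22.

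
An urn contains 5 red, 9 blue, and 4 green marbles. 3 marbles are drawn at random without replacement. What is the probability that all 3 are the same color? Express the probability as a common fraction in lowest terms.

49/408

There are C(18,3) = 816 ways to draw 3 marbles.
All same color: C(5,3) + C(9,3) + C(4,3) = 10 + 84 + 4 = 98.
Probability = 98/816 = 49/408.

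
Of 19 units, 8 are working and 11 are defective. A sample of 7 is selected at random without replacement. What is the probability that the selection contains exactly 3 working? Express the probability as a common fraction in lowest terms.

There are C(19,7) = 50388 ways to choose 7 from 19.
Selections with exactly 3 working: choose 3 of the 8 working and 4 of the 11 defective, C(8,3)·C(11,4) = 56·330 = 18480.
Probability = 18480/50388 = 1540/4199.

1540/4199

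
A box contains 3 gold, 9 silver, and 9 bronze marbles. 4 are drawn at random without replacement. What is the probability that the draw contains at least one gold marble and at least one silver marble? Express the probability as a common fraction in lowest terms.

284/665

There are C(21,4) = 5985 possible draws.
By inclusion-exclusion on the complements, draws missing all gold or all silver: C(18,4) + C(12,4) − C(9,4) = 3060 + 495 − 126 = 3429.
So draws with at least one of each: 5985 − 3429 = 2556, probability 2556/5985 = 284/665.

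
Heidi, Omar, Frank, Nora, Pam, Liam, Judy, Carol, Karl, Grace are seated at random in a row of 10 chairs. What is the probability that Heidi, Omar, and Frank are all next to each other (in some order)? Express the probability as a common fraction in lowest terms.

There are 10! = 3628800 arrangements.
Treat the three as one block: 8! placements × 3! orders within the block = 40320·6 = 241920.
Probability = 241920/3628800 = 1/15.

1/15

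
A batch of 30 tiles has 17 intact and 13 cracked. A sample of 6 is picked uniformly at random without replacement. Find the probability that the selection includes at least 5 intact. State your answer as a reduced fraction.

68/435

Total selections: C(30,6) = 593775.
Favorable selections (at least 5 intact): C(17,5)·C(13,1) + C(17,6)·C(13,0) = 80444 + 12376 = 92820.
Probability = 92820/593775 = 68/435.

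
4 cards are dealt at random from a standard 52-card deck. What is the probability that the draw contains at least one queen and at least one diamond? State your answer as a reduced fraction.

52799/270725

There are C(52,4) = 270725 possible draws.
By inclusion-exclusion on the complements, draws missing all queens or all diamonds: C(48,4) + C(39,4) − C(36,4) = 194580 + 82251 − 58905 = 217926.
So draws with at least one of each: 270725 − 217926 = 52799, probability 52799/270725.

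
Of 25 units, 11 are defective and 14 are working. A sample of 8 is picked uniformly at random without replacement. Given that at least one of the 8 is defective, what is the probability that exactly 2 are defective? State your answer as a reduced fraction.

5005/32684

Work in counts. Selections with at least one defective: C(25,8) − C(14,8) = 1081575 − 3003 = 1078572.
Of those, selections where exactly 2 are defective: C(11,2)·C(14,6) = 55·3003 = 165165.
Conditional probability = 165165/1078572 = 5005/32684.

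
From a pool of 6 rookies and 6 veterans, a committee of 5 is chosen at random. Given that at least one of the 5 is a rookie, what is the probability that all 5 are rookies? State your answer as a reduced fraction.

Work in counts. Selections with at least one rookie: C(12,5) − C(6,5) = 792 − 6 = 786.
Of those, selections where all 5 are rookies: C(6,5) = 6.
Conditional probability = 6/786 = 1/131.

1/131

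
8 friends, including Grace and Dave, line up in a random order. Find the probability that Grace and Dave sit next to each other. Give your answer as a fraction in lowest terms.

1/4

There are 8! = 40320 arrangements.
Treat Grace and Dave as a block: 7! arrangements of the blocks × 2 orders within the block = 2·5040 = 10080.
Probability = 10080/40320 = 1/4.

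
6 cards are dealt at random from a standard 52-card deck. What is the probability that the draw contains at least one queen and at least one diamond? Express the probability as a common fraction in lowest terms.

There are C(52,6) = 20358520 possible draws.
By inclusion-exclusion on the complements, draws missing all queens or all diamonds: C(48,6) + C(39,6) − C(36,6) = 12271512 + 3262623 − 1947792 = 13586343.
So draws with at least one of each: 20358520 − 13586343 = 6772177, probability 6772177/20358520.

6772177/20358520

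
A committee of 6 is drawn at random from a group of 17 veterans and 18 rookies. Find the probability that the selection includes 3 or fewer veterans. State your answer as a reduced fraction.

477/682

There are C(35,6) = 1623160 ways to choose the 6.
Favorable selections (3 or fewer veterans): C(17,0)·C(18,6) + C(17,1)·C(18,5) + C(17,2)·C(18,4) + C(17,3)·C(18,3) = 18564 + 145656 + 416160 + 554880 = 1135260.
Probability = 1135260/1623160 = 477/682.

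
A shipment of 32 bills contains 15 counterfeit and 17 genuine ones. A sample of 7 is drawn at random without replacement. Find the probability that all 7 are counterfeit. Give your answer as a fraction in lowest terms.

55/28768

There are C(32,7) = 3365856 possible selections.
Selections with all counterfeit: C(15,7) = 6435.
Probability = 6435/3365856 = 55/28768.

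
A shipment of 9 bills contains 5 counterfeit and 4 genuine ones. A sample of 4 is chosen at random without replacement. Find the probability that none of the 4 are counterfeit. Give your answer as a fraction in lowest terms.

There are C(9,4) = 126 possible selections.
Selections with no counterfeit (all genuine): C(4,4) = 1.
Probability = 1/126.

1/126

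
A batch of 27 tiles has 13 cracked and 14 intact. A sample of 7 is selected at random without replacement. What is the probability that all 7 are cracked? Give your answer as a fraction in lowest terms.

There are C(27,7) = 888030 possible selections.
Selections with all cracked: C(13,7) = 1716.
Probability = 1716/888030 = 2/1035.

2/1035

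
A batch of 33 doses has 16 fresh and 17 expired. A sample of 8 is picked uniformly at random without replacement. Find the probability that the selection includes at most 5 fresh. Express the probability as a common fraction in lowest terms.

14671/16182

Total selections: C(33,8) = 13884156.
Favorable selections (at most 5 fresh): C(16,0)·C(17,8) + C(16,1)·C(17,7) + C(16,2)·C(17,6) + C(16,3)·C(17,5) + C(16,4)·C(17,4) + C(16,5)·C(17,3) = 24310 + 311168 + 1485120 + 3465280 + 4331600 + 2970240 = 12587718.
Probability = 12587718/13884156 = 14671/16182.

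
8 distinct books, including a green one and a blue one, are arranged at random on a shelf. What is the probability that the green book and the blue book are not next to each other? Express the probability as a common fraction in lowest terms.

There are 8! = 40320 arrangements.
Arrangements with the green book and the blue book adjacent: 2·7! = 10080.
So not adjacent: 40320 − 10080 = 30240, probability 30240/40320 = 3/4.

3/4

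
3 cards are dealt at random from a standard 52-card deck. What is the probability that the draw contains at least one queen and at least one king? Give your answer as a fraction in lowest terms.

There are C(52,3) = 22100 possible draws.
By inclusion-exclusion on the complements, draws missing all queens or all kings: C(48,3) + C(48,3) − C(44,3) = 17296 + 17296 − 13244 = 21348.
So draws with at least one of each: 22100 − 21348 = 752, probability 752/22100 = 188/5525.

188/5525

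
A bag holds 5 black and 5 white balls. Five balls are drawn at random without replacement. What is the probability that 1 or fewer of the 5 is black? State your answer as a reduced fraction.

13/126

Total selections: C(10,5) = 252.
Favorable selections (1 or fewer black): C(5,0)·C(5,5) + C(5,1)·C(5,4) = 1 + 25 = 26.
Probability = 26/252 = 13/126.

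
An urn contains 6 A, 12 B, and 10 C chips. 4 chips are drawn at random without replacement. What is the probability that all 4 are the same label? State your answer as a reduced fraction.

16/455

There are C(28,4) = 20475 ways to draw 4 chips.
All same label: C(6,4) + C(12,4) + C(10,4) = 15 + 495 + 210 = 720.
Probability = 720/20475 = 16/455.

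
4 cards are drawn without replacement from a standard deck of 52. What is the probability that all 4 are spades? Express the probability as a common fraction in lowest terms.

11/4165

There are C(52,4) = 270725 possible 4-card hands.
Hands that are all spades: C(13,4) = 715.
Probability = 715/270725 = 11/4165.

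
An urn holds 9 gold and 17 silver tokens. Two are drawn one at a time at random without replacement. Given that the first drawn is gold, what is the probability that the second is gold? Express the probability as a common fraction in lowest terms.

After removing one gold, 25 remain: 8 gold and 17 silver.
So the probability the next is gold is 8/25.

8/25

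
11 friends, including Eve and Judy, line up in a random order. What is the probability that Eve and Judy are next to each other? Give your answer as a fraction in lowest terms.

2/11

There are 11! = 39916800 arrangements.
Treat Eve and Judy as a block: 10! arrangements of the blocks × 2 orders within the block = 2·3628800 = 7257600.
Probability = 7257600/39916800 = 2/11.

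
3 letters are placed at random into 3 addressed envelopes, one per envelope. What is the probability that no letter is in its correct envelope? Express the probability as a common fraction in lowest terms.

1/3

There are 3! = 6 assignments.
By inclusion-exclusion, assignments with no fixed points: C(3,0)·3! − C(3,1)·2! + C(3,2)·1! − C(3,3)·0! = 2.
Probability = 2/6 = 1/3.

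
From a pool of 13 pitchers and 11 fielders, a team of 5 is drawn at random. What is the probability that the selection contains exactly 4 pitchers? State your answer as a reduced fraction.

715/3864

The sample space is all 5-subsets of the 24: C(24,5) = 42504.
Selections with exactly 4 pitchers: choose 4 of the 13 pitchers and 1 of the 11 fielders, C(13,4)·C(11,1) = 715·11 = 7865.
Probability = 7865/42504 = 715/3864.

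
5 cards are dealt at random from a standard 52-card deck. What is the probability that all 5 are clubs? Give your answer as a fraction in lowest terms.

There are C(52,5) = 2598960 possible 5-card hands.
Hands that are all clubs: C(13,5) = 1287.
Probability = 1287/2598960 = 33/66640.

33/66640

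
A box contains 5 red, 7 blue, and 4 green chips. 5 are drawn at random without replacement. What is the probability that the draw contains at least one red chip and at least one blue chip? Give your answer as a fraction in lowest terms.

45/52

There are C(16,5) = 4368 possible draws.
By inclusion-exclusion on the complements, draws missing all red or all blue: C(11,5) + C(9,5) − C(4,5) = 462 + 126 − 0 = 588.
So draws with at least one of each: 4368 − 588 = 3780, probability 3780/4368 = 45/52.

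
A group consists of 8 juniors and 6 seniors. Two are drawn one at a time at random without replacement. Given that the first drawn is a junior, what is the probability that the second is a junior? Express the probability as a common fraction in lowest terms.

After removing one junior, 13 remain: 7 juniors and 6 seniors.
So the probability the next is a junior is 7/13.

7/13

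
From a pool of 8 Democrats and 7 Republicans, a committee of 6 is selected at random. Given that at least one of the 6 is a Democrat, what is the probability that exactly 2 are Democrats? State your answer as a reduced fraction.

10/51

Work in counts. Selections with at least one Democrat: C(15,6) − C(7,6) = 5005 − 7 = 4998.
Of those, selections where exactly 2 are Democrats: C(8,2)·C(7,4) = 28·35 = 980.
Conditional probability = 980/4998 = 10/51.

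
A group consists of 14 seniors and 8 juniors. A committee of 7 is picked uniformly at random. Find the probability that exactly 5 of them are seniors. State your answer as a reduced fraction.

637/1938

The sample space is all 7-subsets of the 22: C(22,7) = 170544.
Selections with exactly 5 seniors: choose 5 of the 14 seniors and 2 of the 8 juniors, C(14,5)·C(8,2) = 2002·28 = 56056.
Probability = 56056/170544 = 637/1938.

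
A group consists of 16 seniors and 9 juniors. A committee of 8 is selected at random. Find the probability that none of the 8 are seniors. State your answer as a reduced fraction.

There are C(25,8) = 1081575 possible selections.
Selections with no seniors (all juniors): C(9,8) = 9.
Probability = 9/1081575 = 1/120175.

1/120175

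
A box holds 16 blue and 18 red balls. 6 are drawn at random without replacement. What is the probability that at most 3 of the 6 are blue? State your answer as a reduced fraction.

Total selections: C(34,6) = 1344904.
Favorable selections (at most 3 blue): C(16,0)·C(18,6) + C(16,1)·C(18,5) + C(16,2)·C(18,4) + C(16,3)·C(18,3) = 18564 + 137088 + 367200 + 456960 = 979812.
Probability = 979812/1344904 = 14409/19778.

14409/19778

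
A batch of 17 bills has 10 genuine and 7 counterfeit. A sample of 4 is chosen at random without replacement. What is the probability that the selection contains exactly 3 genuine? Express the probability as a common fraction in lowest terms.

The sample space is all 4-subsets of the 17: C(17,4) = 2380.
Selections with exactly 3 genuine: choose 3 of the 10 genuine and 1 of the 7 counterfeit, C(10,3)·C(7,1) = 120·7 = 840.
Probability = 840/2380 = 6/17.

6/17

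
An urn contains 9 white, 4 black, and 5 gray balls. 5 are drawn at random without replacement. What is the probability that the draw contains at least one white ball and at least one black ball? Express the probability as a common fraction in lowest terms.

There are C(18,5) = 8568 possible draws.
By inclusion-exclusion on the complements, draws missing all white or all black: C(9,5) + C(14,5) − C(5,5) = 126 + 2002 − 1 = 2127.
So draws with at least one of each: 8568 − 2127 = 6441, probability 6441/8568 = 2147/2856.

2147/2856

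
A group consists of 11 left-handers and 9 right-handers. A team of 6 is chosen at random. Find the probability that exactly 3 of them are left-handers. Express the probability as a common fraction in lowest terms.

231/646

Total number of selections: C(20,6) = 38760.
Selections with exactly 3 left-handers: choose 3 of the 11 left-handers and 3 of the 9 right-handers, C(11,3)·C(9,3) = 165·84 = 13860.
Probability = 13860/38760 = 231/646.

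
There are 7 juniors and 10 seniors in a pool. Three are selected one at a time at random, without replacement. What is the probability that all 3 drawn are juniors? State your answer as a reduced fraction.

Multiply the conditional probabilities at each draw: 7/17 · 6/16 · 5/15 = 210/4080 = 7/136.

7/136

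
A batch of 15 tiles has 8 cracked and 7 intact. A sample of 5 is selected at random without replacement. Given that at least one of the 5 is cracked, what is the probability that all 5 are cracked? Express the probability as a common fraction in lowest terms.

Work in counts. Selections with at least one cracked: C(15,5) − C(7,5) = 3003 − 21 = 2982.
Of those, selections where all 5 are cracked: C(8,5) = 56.
Conditional probability = 56/2982 = 4/213.

4/213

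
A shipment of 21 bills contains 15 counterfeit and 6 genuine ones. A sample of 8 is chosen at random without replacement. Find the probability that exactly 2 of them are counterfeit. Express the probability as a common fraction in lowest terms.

The sample space is all 8-subsets of the 21: C(21,8) = 203490.
Selections with exactly 2 counterfeit: choose 2 of the 15 counterfeit and 6 of the 6 genuine, C(15,2)·C(6,6) = 105·1 = 105.
Probability = 105/203490 = 1/1938.

1/1938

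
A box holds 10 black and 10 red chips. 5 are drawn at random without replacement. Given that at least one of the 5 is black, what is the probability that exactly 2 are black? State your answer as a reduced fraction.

450/1271

Work in counts. Selections with at least one black: C(20,5) − C(10,5) = 15504 − 252 = 15252.
Of those, selections where exactly 2 are black: C(10,2)·C(10,3) = 45·120 = 5400.
Conditional probability = 5400/15252 = 450/1271.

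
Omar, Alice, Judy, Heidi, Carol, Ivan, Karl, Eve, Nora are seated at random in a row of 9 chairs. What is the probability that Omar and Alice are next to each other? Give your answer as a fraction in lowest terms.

There are 9! = 362880 arrangements.
Treat Omar and Alice as a block: 8! arrangements of the blocks × 2 orders within the block = 2·40320 = 80640.
Probability = 80640/362880 = 2/9.

2/9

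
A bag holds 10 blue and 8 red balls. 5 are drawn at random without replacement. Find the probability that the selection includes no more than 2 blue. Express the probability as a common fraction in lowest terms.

There are C(18,5) = 8568 ways to choose the 5.
Favorable selections (no more than 2 blue): C(10,0)·C(8,5) + C(10,1)·C(8,4) + C(10,2)·C(8,3) = 56 + 700 + 2520 = 3276.
Probability = 3276/8568 = 13/34.

13/34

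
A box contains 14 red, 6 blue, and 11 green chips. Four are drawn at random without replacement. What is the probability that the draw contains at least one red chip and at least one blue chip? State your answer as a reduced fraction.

479/899

There are C(31,4) = 31465 possible draws.
By inclusion-exclusion on the complements, draws missing all red or all blue: C(17,4) + C(25,4) − C(11,4) = 2380 + 12650 − 330 = 14700.
So draws with at least one of each: 31465 − 14700 = 16765, probability 16765/31465 = 479/899.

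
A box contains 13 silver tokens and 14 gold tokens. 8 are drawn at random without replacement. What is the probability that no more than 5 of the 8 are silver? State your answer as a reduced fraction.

There are C(27,8) = 2220075 ways to choose the 8.
Count the complement (more than 5 silver): C(13,6)·C(14,2) + C(13,7)·C(14,1) + C(13,8)·C(14,0) = 156156 + 24024 + 1287 = 181467.
Probability = 1 − 181467/2220075 = 2038608/2220075 = 528/575.

528/575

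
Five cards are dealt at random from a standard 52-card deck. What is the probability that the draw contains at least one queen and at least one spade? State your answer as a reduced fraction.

229297/866320

There are C(52,5) = 2598960 possible draws.
By inclusion-exclusion on the complements, draws missing all queens or all spades: C(48,5) + C(39,5) − C(36,5) = 1712304 + 575757 − 376992 = 1911069.
So draws with at least one of each: 2598960 − 1911069 = 687891, probability 687891/2598960 = 229297/866320.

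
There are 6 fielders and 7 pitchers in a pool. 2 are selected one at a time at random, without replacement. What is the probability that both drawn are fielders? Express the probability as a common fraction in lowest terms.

Multiply the conditional probabilities at each draw: 6/13 · 5/12 = 30/156 = 5/26.

5/26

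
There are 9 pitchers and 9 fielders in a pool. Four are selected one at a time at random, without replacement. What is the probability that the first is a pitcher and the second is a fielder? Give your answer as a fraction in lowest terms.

Multiply the conditional probabilities at each draw: 9/18 · 9/17 = 81/306 = 9/34.

9/34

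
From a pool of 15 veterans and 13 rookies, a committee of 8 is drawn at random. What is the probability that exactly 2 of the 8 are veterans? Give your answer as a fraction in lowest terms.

Total number of selections: C(28,8) = 3108105.
Selections with exactly 2 veterans: choose 2 of the 15 veterans and 6 of the 13 rookies, C(15,2)·C(13,6) = 105·1716 = 180180.
Probability = 180180/3108105 = 4/69.

4/69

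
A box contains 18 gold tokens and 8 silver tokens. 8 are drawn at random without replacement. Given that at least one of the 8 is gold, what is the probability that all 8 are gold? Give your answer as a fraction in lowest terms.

Work in counts. Selections with at least one gold: C(26,8) − C(8,8) = 1562275 − 1 = 1562274.
Of those, selections where all 8 are gold: C(18,8) = 43758.
Conditional probability = 43758/1562274 = 2431/86793.

2431/86793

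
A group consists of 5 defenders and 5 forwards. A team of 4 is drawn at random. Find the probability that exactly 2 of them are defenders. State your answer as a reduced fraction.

10/21

There are C(10,4) = 210 ways to choose 4 from 10.
Selections with exactly 2 defenders: choose 2 of the 5 defenders and 2 of the 5 forwards, C(5,2)·C(5,2) = 10·10 = 100.
Probability = 100/210 = 10/21.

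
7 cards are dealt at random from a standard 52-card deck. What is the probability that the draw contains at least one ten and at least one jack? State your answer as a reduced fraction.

3105873/16723070

There are C(52,7) = 133784560 possible draws.
By inclusion-exclusion on the complements, draws missing all tens or all jacks: C(48,7) + C(48,7) − C(44,7) = 73629072 + 73629072 − 38320568 = 108937576.
So draws with at least one of each: 133784560 − 108937576 = 24846984, probability 24846984/133784560 = 3105873/16723070.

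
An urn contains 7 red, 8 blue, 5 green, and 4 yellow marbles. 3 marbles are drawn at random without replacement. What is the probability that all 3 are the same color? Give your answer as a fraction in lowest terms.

105/2024

There are C(24,3) = 2024 ways to draw 3 marbles.
All same color: C(7,3) + C(8,3) + C(5,3) + C(4,3) = 35 + 56 + 10 + 4 = 105.
Probability = 105/2024.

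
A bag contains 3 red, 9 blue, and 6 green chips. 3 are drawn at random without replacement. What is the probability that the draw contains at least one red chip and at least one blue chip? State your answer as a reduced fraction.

There are C(18,3) = 816 possible draws.
By inclusion-exclusion on the complements, draws missing all red or all blue: C(15,3) + C(9,3) − C(6,3) = 455 + 84 − 20 = 519.
So draws with at least one of each: 816 − 519 = 297, probability 297/816 = 99/272.

99/272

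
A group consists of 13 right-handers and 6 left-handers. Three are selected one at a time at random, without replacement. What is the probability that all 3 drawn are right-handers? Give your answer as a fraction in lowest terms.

Multiply the conditional probabilities at each draw: 13/19 · 12/18 · 11/17 = 1716/5814 = 286/969.

286/969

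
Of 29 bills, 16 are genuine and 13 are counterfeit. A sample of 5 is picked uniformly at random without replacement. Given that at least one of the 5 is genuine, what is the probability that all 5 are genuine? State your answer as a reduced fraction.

28/753

Work in counts. Selections with at least one genuine: C(29,5) − C(13,5) = 118755 − 1287 = 117468.
Of those, selections where all 5 are genuine: C(16,5) = 4368.
Conditional probability = 4368/117468 = 28/753.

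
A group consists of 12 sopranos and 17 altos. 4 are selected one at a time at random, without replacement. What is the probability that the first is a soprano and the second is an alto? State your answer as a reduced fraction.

Multiply the conditional probabilities at each draw: 12/29 · 17/28 = 204/812 = 51/203.

51/203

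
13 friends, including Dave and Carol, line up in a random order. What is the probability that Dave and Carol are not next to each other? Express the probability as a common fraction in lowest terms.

There are 13! = 6227020800 arrangements.
Arrangements with Dave and Carol adjacent: 2·12! = 958003200.
So not adjacent: 6227020800 − 958003200 = 5269017600, probability 5269017600/6227020800 = 11/13.

11/13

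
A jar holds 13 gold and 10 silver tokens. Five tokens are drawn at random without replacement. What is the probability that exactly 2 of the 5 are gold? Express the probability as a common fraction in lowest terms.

There are C(23,5) = 33649 ways to choose 5 from 23.
Selections with exactly 2 gold: choose 2 of the 13 gold and 3 of the 10 silver, C(13,2)·C(10,3) = 78·120 = 9360.
Probability = 9360/33649.

9360/33649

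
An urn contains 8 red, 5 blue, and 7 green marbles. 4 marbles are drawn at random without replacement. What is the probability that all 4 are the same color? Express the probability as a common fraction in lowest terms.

There are C(20,4) = 4845 ways to draw 4 marbles.
All same color: C(8,4) + C(5,4) + C(7,4) = 70 + 5 + 35 = 110.
Probability = 110/4845 = 22/969.

22/969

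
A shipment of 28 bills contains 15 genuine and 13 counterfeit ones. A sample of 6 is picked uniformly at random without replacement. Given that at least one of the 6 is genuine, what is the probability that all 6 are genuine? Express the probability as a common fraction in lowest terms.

Work in counts. Selections with at least one genuine: C(28,6) − C(13,6) = 376740 − 1716 = 375024.
Of those, selections where all 6 are genuine: C(15,6) = 5005.
Conditional probability = 5005/375024 = 385/28848.

385/28848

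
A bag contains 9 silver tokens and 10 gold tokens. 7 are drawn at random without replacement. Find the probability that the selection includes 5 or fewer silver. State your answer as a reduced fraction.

4126/4199

Total selections: C(19,7) = 50388.
Favorable selections (5 or fewer silver): C(9,0)·C(10,7) + C(9,1)·C(10,6) + C(9,2)·C(10,5) + C(9,3)·C(10,4) + C(9,4)·C(10,3) + C(9,5)·C(10,2) = 120 + 1890 + 9072 + 17640 + 15120 + 5670 = 49512.
Probability = 49512/50388 = 4126/4199.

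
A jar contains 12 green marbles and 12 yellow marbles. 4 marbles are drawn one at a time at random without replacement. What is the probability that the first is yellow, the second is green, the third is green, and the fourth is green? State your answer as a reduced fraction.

Multiply the conditional probabilities at each draw: 12/24 · 12/23 · 11/22 · 10/21 = 15840/255024 = 10/161.

10/161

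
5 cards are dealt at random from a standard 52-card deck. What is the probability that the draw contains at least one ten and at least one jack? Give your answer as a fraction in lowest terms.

6509/64974

There are C(52,5) = 2598960 possible draws.
By inclusion-exclusion on the complements, draws missing all tens or all jacks: C(48,5) + C(48,5) − C(44,5) = 1712304 + 1712304 − 1086008 = 2338600.
So draws with at least one of each: 2598960 − 2338600 = 260360, probability 260360/2598960 = 6509/64974.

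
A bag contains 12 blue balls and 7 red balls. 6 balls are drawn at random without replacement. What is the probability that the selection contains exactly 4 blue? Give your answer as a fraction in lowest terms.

There are C(19,6) = 27132 ways to choose 6 from 19.
Selections with exactly 4 blue: choose 4 of the 12 blue and 2 of the 7 red, C(12,4)·C(7,2) = 495·21 = 10395.
Probability = 10395/27132 = 495/1292.

495/1292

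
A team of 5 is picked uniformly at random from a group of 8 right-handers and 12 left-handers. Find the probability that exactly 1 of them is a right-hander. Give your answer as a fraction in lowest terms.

165/646

There are C(20,5) = 15504 ways to choose 5 from 20.
Selections with exactly 1 right-hander: choose 1 of the 8 right-handers and 4 of the 12 left-handers, C(8,1)·C(12,4) = 8·495 = 3960.
Probability = 3960/15504 = 165/646.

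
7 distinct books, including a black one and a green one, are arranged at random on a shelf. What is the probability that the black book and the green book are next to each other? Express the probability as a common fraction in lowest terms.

There are 7! = 5040 arrangements.
Treat the black book and the green book as a block: 6! arrangements of the blocks × 2 orders within the block = 2·720 = 1440.
Probability = 1440/5040 = 2/7.

2/7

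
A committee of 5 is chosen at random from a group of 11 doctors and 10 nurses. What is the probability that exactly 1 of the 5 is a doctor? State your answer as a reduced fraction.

110/969

The sample space is all 5-subsets of the 21: C(21,5) = 20349.
Selections with exactly 1 doctor: choose 1 of the 11 doctors and 4 of the 10 nurses, C(11,1)·C(10,4) = 11·210 = 2310.
Probability = 2310/20349 = 110/969.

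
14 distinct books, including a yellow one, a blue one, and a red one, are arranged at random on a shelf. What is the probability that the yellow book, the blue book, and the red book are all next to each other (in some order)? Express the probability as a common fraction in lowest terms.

There are 14! = 87178291200 arrangements.
Treat the three as one block: 12! placements × 3! orders within the block = 479001600·6 = 2874009600.
Probability = 2874009600/87178291200 = 3/91.

3/91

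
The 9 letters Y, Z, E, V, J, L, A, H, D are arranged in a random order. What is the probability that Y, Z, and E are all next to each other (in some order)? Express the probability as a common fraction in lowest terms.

There are 9! = 362880 arrangements.
Treat the three as one block: 7! placements × 3! orders within the block = 5040·6 = 30240.
Probability = 30240/362880 = 1/12.

1/12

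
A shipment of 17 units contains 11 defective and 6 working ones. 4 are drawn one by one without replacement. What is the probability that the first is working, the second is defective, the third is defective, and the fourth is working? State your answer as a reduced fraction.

55/952

Multiply the conditional probabilities at each draw: 6/17 · 11/16 · 10/15 · 5/14 = 3300/57120 = 55/952.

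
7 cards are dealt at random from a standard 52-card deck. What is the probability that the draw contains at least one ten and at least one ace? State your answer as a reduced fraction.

There are C(52,7) = 133784560 possible draws.
By inclusion-exclusion on the complements, draws missing all tens or all aces: C(48,7) + C(48,7) − C(44,7) = 73629072 + 73629072 − 38320568 = 108937576.
So draws with at least one of each: 133784560 − 108937576 = 24846984, probability 24846984/133784560 = 3105873/16723070.

3105873/16723070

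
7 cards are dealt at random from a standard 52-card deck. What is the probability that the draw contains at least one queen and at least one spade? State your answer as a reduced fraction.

53122231/133784560

There are C(52,7) = 133784560 possible draws.
By inclusion-exclusion on the complements, draws missing all queens or all spades: C(48,7) + C(39,7) − C(36,7) = 73629072 + 15380937 − 8347680 = 80662329.
So draws with at least one of each: 133784560 − 80662329 = 53122231, probability 53122231/133784560.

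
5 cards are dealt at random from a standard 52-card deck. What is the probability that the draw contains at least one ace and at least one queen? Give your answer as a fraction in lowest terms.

6509/64974

There are C(52,5) = 2598960 possible draws.
By inclusion-exclusion on the complements, draws missing all aces or all queens: C(48,5) + C(48,5) − C(44,5) = 1712304 + 1712304 − 1086008 = 2338600.
So draws with at least one of each: 2598960 − 2338600 = 260360, probability 260360/2598960 = 6509/64974.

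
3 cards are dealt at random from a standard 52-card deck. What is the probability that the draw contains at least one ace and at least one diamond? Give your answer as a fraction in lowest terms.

33/260

There are C(52,3) = 22100 possible draws.
By inclusion-exclusion on the complements, draws missing all aces or all diamonds: C(48,3) + C(39,3) − C(36,3) = 17296 + 9139 − 7140 = 19295.
So draws with at least one of each: 22100 − 19295 = 2805, probability 2805/22100 = 33/260.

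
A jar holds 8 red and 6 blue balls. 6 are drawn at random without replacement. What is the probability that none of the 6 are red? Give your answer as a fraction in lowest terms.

There are C(14,6) = 3003 possible selections.
Selections with no red (all blue): C(6,6) = 1.
Probability = 1/3003.

1/3003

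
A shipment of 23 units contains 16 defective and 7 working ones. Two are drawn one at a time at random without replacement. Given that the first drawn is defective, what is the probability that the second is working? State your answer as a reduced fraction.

7/22

After removing one defective, 22 remain: 15 defective and 7 working.
So the probability the next is working is 7/22.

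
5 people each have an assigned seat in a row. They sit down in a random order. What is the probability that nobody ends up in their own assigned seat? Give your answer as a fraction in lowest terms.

11/30

There are 5! = 120 seatings.
By inclusion-exclusion, seatings with no fixed points: C(5,0)·5! − C(5,1)·4! + C(5,2)·3! − C(5,3)·2! + C(5,4)·1! − C(5,5)·0! = 44.
Probability = 44/120 = 11/30.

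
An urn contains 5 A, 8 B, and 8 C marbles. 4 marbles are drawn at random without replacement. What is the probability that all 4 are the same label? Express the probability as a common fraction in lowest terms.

29/1197

There are C(21,4) = 5985 ways to draw 4 marbles.
All same label: C(5,4) + C(8,4) + C(8,4) = 5 + 70 + 70 = 145.
Probability = 145/5985 = 29/1197.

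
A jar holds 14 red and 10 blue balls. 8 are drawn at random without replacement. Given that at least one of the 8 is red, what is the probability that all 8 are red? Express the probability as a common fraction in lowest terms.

1001/245142

Work in counts. Selections with at least one red: C(24,8) − C(10,8) = 735471 − 45 = 735426.
Of those, selections where all 8 are red: C(14,8) = 3003.
Conditional probability = 3003/735426 = 1001/245142.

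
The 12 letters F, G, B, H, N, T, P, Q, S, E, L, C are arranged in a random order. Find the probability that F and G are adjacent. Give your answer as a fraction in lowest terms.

1/6

There are 12! = 479001600 arrangements.
Treat F and G as a block: 11! arrangements of the blocks × 2 orders within the block = 2·39916800 = 79833600.
Probability = 79833600/479001600 = 1/6.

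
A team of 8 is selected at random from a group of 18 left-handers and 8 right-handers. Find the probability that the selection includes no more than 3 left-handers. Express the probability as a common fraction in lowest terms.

2005/62491

There are C(26,8) = 1562275 ways to choose the 8.
Favorable selections (no more than 3 left-handers): C(18,0)·C(8,8) + C(18,1)·C(8,7) + C(18,2)·C(8,6) + C(18,3)·C(8,5) = 1 + 144 + 4284 + 45696 = 50125.
Probability = 50125/1562275 = 2005/62491.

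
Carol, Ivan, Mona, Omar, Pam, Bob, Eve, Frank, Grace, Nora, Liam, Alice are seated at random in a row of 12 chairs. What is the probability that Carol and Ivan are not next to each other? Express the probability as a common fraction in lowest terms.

5/6

There are 12! = 479001600 arrangements.
Arrangements with Carol and Ivan adjacent: 2·11! = 79833600.
So not adjacent: 479001600 − 79833600 = 399168000, probability 399168000/479001600 = 5/6.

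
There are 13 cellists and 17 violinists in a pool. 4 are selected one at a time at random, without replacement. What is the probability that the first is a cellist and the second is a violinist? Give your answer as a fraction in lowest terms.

221/870

Multiply the conditional probabilities at each draw: 13/30 · 17/29 = 221/870.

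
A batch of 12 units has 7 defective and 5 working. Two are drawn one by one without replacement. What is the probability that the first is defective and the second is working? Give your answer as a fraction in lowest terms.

Multiply the conditional probabilities at each draw: 7/12 · 5/11 = 35/132.

35/132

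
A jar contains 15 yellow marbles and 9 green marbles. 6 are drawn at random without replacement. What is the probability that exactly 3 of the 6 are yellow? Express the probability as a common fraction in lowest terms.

Total number of selections: C(24,6) = 134596.
Selections with exactly 3 yellow: choose 3 of the 15 yellow and 3 of the 9 green, C(15,3)·C(9,3) = 455·84 = 38220.
Probability = 38220/134596 = 1365/4807.

1365/4807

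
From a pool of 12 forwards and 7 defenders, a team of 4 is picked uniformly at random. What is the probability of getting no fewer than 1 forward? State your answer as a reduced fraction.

3841/3876

There are C(19,4) = 3876 ways to choose the 4.
The complement is all 4 are defenders: C(7,4) = 35.
Probability = 1 − 35/3876 = 3841/3876.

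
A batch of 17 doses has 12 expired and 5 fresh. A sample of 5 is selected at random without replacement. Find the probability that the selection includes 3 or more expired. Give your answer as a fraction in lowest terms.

781/884

There are C(17,5) = 6188 ways to choose the 5.
Favorable selections (3 or more expired): C(12,3)·C(5,2) + C(12,4)·C(5,1) + C(12,5)·C(5,0) = 2200 + 2475 + 792 = 5467.
Probability = 5467/6188 = 781/884.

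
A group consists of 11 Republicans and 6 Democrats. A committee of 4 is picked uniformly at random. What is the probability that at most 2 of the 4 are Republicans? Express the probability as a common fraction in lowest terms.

53/119

There are C(17,4) = 2380 ways to choose the 4.
Count the complement (more than 2 Republicans): C(11,3)·C(6,1) + C(11,4)·C(6,0) = 990 + 330 = 1320.
Probability = 1 − 1320/2380 = 1060/2380 = 53/119.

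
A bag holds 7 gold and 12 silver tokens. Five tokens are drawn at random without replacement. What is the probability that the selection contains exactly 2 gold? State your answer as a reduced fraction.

385/969

There are C(19,5) = 11628 ways to choose 5 from 19.
Selections with exactly 2 gold: choose 2 of the 7 gold and 3 of the 12 silver, C(7,2)·C(12,3) = 21·220 = 4620.
Probability = 4620/11628 = 385/969.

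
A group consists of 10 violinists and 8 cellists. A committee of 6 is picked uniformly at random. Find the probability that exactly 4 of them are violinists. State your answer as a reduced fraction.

70/221

There are C(18,6) = 18564 ways to choose 6 from 18.
Selections with exactly 4 violinists: choose 4 of the 10 violinists and 2 of the 8 cellists, C(10,4)·C(8,2) = 210·28 = 5880.
Probability = 5880/18564 = 70/221.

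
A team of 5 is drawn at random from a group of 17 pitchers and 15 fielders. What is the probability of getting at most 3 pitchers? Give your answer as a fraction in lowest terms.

712/899

Total selections: C(32,5) = 201376.
Favorable selections (at most 3 pitchers): C(17,0)·C(15,5) + C(17,1)·C(15,4) + C(17,2)·C(15,3) + C(17,3)·C(15,2) = 3003 + 23205 + 61880 + 71400 = 159488.
Probability = 159488/201376 = 712/899.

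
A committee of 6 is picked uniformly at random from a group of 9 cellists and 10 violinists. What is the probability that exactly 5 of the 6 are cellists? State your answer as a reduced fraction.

There are C(19,6) = 27132 ways to choose 6 from 19.
Selections with exactly 5 cellists: choose 5 of the 9 cellists and 1 of the 10 violinists, C(9,5)·C(10,1) = 126·10 = 1260.
Probability = 1260/27132 = 15/323.

15/323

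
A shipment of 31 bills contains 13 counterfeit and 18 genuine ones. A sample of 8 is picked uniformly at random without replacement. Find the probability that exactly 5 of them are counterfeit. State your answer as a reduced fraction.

Total number of selections: C(31,8) = 7888725.
Selections with exactly 5 counterfeit: choose 5 of the 13 counterfeit and 3 of the 18 genuine, C(13,5)·C(18,3) = 1287·816 = 1050192.
Probability = 1050192/7888725 = 2992/22475.

2992/22475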